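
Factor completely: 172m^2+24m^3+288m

4m(2m+9)(3m+8)

Pull out the common factor 4m, then factor the remaining trinomial.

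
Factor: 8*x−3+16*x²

(4*x+3)*(4*x−1)

Need a pair with product 16·(−3) = −48 and sum 8: that's −4 and 12.
Split the middle term: 16*x²−4*x + 12*x−3 = 4*x*(4*x−1) + 3*(4*x−1).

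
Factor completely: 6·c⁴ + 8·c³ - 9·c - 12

(3·c + 4)·(2·c³ - 3)

Group as (6·c⁴ - 9·c) + (8·c³ - 12) = 3·c·(2·c³ - 3) + 4·(2·c³ - 3).
Both groups share the factor (2·c³ - 3).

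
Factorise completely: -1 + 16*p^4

Difference of squares twice: with A = 2*p and B = 1, A⁴ − B⁴ = (A² − B²)(A² + B²), and A² − B² factors again.

(2*p + 1)*(2*p - 1)*(4*p^2 + 1)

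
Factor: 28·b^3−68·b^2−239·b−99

Among the possible rational roots, b = −11/7 is a root, giving the factor (7·b+11) and quotient 4·b^2−16·b−9.
The remaining quadratic factors as (2·b−9)(2·b+1).

(2·b+1)·(2·b−9)·(7·b+11)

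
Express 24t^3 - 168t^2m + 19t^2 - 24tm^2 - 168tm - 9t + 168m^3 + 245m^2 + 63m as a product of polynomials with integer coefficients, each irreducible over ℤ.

(3t - 3m - 1)(t - 7m)(8t + 8m + 9)

Group: t(24t^2 + 19t - 24m^2 - 35m - 9) - 7m(24t^2 + 19t - 24m^2 - 35m - 9); both groups contain (24t^2 + 19t - 24m^2 - 35m - 9), so (t - 7m) is a factor with cofactor 24t^2 + 19t - 24m^2 - 35m - 9.
The cofactor groups again: 24t^2 + 19t - 24m^2 - 35m - 9 = 8t(3t - 3m - 1) + (8m + 9)(3t - 3m - 1); both groups contain (3t - 3m - 1), giving (8t + 8m + 9)(3t - 3m - 1).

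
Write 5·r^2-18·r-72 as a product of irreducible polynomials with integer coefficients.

Need a pair with product 5·(-72) = -360 and sum -18: that's -30 and 12.
Split the middle term: 5·r^2-30·r + 12·r-72 = 5·r·(r-6) + 12·(r-6).

(5·r+12)·(r-6)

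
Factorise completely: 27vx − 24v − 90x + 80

(3v − 10)(9x − 8)

Group as (27vx − 24v) + (−90x + 80) = 3v(9x − 8) − 10(9x − 8).
Both groups share the factor (9x − 8).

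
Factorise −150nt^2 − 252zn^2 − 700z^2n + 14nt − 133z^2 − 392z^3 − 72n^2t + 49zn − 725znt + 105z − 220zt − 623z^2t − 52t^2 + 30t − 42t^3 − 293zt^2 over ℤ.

−(7z + 2t)(8z + 4n + 7t − 3)(7z + 9n + 3t + 5)

Group: 7z(−56z^2 − 100zn − 73zt − 19z − 36n^2 − 75nt + 7n − 21t^2 − 26t + 15) + 2t(−56z^2 − 100zn − 73zt − 19z − 36n^2 − 75nt + 7n − 21t^2 − 26t + 15); both groups contain (−56z^2 − 100zn − 73zt − 19z − 36n^2 − 75nt + 7n − 21t^2 − 26t + 15), so (7z + 2t) is a factor with cofactor −56z^2 − 100zn − 73zt − 19z − 36n^2 − 75nt + 7n − 21t^2 − 26t + 15.
The cofactor groups again: −56z^2 − 100zn − 73zt − 19z − 36n^2 − 75nt + 7n − 21t^2 − 26t + 15 = −8z(7z + 9n + 3t + 5) + (−4n − 7t + 3)(7z + 9n + 3t + 5); both groups contain (7z + 9n + 3t + 5), giving −(8z + 4n + 7t − 3)(7z + 9n + 3t + 5).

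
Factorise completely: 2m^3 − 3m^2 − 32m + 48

(2m − 3)(m + 4)(m − 4)

Among the possible rational roots, m = 4 is a root, so (m − 4) divides it; the quotient is 2m^2 + 5m − 12.
The remaining quadratic factors as (2m − 3)(m + 4).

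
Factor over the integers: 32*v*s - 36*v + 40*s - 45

Group as (32*v*s - 36*v) + (40*s - 45) = 4*v*(8*s - 9) + 5*(8*s - 9).
Both groups share the factor (8*s - 9).

(4*v + 5)*(8*s - 9)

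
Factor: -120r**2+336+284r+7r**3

Testing divisors of the constant over divisors of the leading coefficient, r = -6/7 is a root, giving the factor (7r+6) and quotient r**2-18r+56.
The remaining quadratic factors as (r-4)(r-14).

(7r+6)(r-14)(r-4)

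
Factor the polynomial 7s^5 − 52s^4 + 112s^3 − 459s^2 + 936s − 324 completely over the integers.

Trying the rational-root candidates, s = 6 is a root, so (s − 6) divides it; the quotient is 7s^4 − 10s^3 + 52s^2 − 147s + 54.
Next, s = 3/7 is a root, so (7s − 3) is a factor; dividing leaves s^3 − s^2 + 7s − 18.
Then s = 2 is a root, so (s − 2) is a factor; dividing leaves s^2 + s + 9.
The quadratic s^2 + s + 9 has discriminant −35 < 0 and is irreducible over ℤ.

(7s − 3)(s − 2)(s − 6)(s^2 + s + 9)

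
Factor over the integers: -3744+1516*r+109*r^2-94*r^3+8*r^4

Trying the rational-root candidates, r = 8 is a root, so (r-8) divides it; the quotient is 8*r^3-30*r^2-131*r+468.
Continuing, r = 9/2 is a root, giving the factor (2*r-9) and quotient 4*r^2+3*r-52.
The remaining quadratic factors as (4*r-13)(r+4).

(2*r-9)*(4*r-13)*(r+4)*(r-8)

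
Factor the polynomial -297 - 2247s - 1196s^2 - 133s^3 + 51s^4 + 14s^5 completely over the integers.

(2s - 9)(7s + 1)(s + 3)(s^2 + 5s + 11)

Among the possible rational roots, s = -3 is a root, so (s + 3) divides it; the quotient is 14s^4 + 9s^3 - 160s^2 - 716s - 99.
Next, s = -1/7 is a root, giving the factor (7s + 1) and quotient 2s^3 + s^2 - 23s - 99.
Then s = 9/2 is a root, giving the factor (2s - 9) and quotient s^2 + 5s + 11.
The quadratic s^2 + 5s + 11 has discriminant -19 < 0 and is irreducible over ℤ.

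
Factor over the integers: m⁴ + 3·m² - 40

(m² + 8)·(m² - 5)

Substitute u = m² to get a quadratic in u, then factor.
m² + 8 is irreducible over ℤ (always positive, so no real roots).
m² - 5 is irreducible over ℤ (5 is not a perfect square).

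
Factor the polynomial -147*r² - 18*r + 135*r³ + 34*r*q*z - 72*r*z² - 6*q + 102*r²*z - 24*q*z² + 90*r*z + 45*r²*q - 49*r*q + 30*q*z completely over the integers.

Group: 9*r*(15*r² + 5*r*q + 18*r*z - 18*r + 6*q*z - 6*q) + (-4*z + 1)*(15*r² + 5*r*q + 18*r*z - 18*r + 6*q*z - 6*q); both groups contain (15*r² + 5*r*q + 18*r*z - 18*r + 6*q*z - 6*q), so (9*r - 4*z + 1) is a factor with cofactor 15*r² + 5*r*q + 18*r*z - 18*r + 6*q*z - 6*q.
The cofactor groups again: 15*r² + 5*r*q + 18*r*z - 18*r + 6*q*z - 6*q = 3*r*(5*r + 6*z - 6) + q*(5*r + 6*z - 6); both groups contain (5*r + 6*z - 6), giving (3*r + q)*(5*r + 6*z - 6).

(5*r + 6*z - 6)*(9*r - 4*z + 1)*(3*r + q)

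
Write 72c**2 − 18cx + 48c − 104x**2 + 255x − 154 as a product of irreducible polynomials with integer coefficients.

(12c + 13x − 14)(6c − 8x + 11)

Group: 6c(12c + 13x − 14) + (−8x + 11)(12c + 13x − 14); both groups contain (12c + 13x − 14).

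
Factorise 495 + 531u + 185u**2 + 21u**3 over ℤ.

Testing divisors of the constant over divisors of the leading coefficient, u = -3 is a root, so (u + 3) is a factor; dividing leaves 21u**2 + 122u + 165.
The remaining quadratic factors as (7u + 15)(3u + 11).

(3u + 11)(7u + 15)(u + 3)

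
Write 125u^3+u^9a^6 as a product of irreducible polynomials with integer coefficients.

Factor out u^3 first: what remains is u^6a^6+125.
Recognize a sum of cubes with the parts 5 and u^2a^2.

u^3(u^2a^2+5)(u^4a^4-5u^2a^2+25)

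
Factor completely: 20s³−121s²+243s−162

Among the possible rational roots, s = 2 is a root, giving the factor (s−2) and quotient 20s²−81s+81.
The remaining quadratic factors as (4s−9)(5s−9).

(4s−9)(5s−9)(s−2)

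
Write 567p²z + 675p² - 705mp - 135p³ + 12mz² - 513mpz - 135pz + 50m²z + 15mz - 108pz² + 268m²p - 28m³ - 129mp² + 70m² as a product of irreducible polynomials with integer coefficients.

Group: 14m(-2m² + 17mp + 4mz + 5m + 9p² - 36pz - 45p) + (-15p + 3z)(-2m² + 17mp + 4mz + 5m + 9p² - 36pz - 45p); both groups contain (-2m² + 17mp + 4mz + 5m + 9p² - 36pz - 45p), so (14m - 15p + 3z) is a factor with cofactor -2m² + 17mp + 4mz + 5m + 9p² - 36pz - 45p.
The cofactor groups again: -2m² + 17mp + 4mz + 5m + 9p² - 36pz - 45p = -2m(m - 9p) + (-p + 4z + 5)(m - 9p); both groups contain (m - 9p), giving -(2m + p - 4z - 5)(m - 9p).

-(14m - 15p + 3z)(2m + p - 4z - 5)(m - 9p)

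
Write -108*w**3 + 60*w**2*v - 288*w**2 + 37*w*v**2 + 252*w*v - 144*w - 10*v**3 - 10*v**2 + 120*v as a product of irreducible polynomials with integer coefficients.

Group: 9*w*(-12*w**2 + 4*w*v - 24*w + 5*v**2 + 20*v) + (-2*v + 6)*(-12*w**2 + 4*w*v - 24*w + 5*v**2 + 20*v); both groups contain (-12*w**2 + 4*w*v - 24*w + 5*v**2 + 20*v), so (9*w - 2*v + 6) is a factor with cofactor -12*w**2 + 4*w*v - 24*w + 5*v**2 + 20*v.
The cofactor groups again: -12*w**2 + 4*w*v - 24*w + 5*v**2 + 20*v = -2*w*(6*w - 5*v) + (-v - 4)*(6*w - 5*v); both groups contain (6*w - 5*v), giving -(2*w + v + 4)*(6*w - 5*v).

-(9*w - 2*v + 6)*(6*w - 5*v)*(2*w + v + 4)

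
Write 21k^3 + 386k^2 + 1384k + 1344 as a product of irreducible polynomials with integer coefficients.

(3k + 8)(7k + 12)(k + 14)

Testing divisors of the constant over divisors of the leading coefficient, k = -8/3 is a root, so (3k + 8) is a factor; dividing leaves 7k^2 + 110k + 168.
The remaining quadratic factors as (7k + 12)(k + 14).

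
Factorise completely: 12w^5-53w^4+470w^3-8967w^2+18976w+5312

Testing divisors of the constant over divisors of the leading coefficient, w = 8/3 is a root, so (3w-8) is a factor; dividing leaves 4w^4-7w^3+138w^2-2621w-664.
Then w = 8 is a root, so (w-8) divides it; the quotient is 4w^3+25w^2+338w+83.
Then w = -1/4 is a root, so (4w+1) is a factor; dividing leaves w^2+6w+83.
The quadratic w^2+6w+83 has discriminant -296 < 0 and is irreducible over ℤ.

(3w-8)(4w+1)(w-8)(w^2+6w+83)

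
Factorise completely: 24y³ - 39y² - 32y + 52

(8y - 13)(3y² - 4)

Group as (24y³ - 32y) + (-39y² + 52) = 8y(3y² - 4) - 13(3y² - 4).
Both groups share the factor (3y² - 4).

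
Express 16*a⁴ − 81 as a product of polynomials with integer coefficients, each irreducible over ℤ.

(2*a + 3)*(2*a − 3)*(4*a² + 9)

(2*a)⁴ − (3)⁴ = ((2*a)² − (3)²)((2*a)² + (3)²); the first factor splits again, the second (4*a² + 9) is irreducible.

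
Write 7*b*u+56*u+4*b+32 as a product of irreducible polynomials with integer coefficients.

Group as (7*b*u+4*b) + (56*u+32) = b*(7*u+4) + 8*(7*u+4).
Both groups share the factor (7*u+4).

(7*u+4)*(b+8)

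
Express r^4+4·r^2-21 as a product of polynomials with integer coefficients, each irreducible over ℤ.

(r^2+7)·(r^2-3)

Substitute u = r^2 to get a quadratic in u, then factor.
r^2+7 is irreducible over ℤ (always positive, so no real roots).
r^2-3 is irreducible over ℤ (3 is not a perfect square).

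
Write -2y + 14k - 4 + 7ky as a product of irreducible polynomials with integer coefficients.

(7k - 2)(y + 2)

Group as (7ky + 14k) + (-2y - 4) = 7k(y + 2) - 2(y + 2).
Both groups share the factor (y + 2).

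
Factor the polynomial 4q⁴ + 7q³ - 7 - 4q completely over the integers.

(4q + 7)(q - 1)(q² + q + 1)

Group as (4q⁴ - 4q) + (7q³ - 7) = 4q(q³ - 1) + 7(q³ - 1).
Both groups share the factor (q³ - 1).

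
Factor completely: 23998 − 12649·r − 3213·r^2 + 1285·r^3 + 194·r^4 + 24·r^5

By the rational root theorem, r = −13/4 is a root, giving the factor (4·r + 13) and quotient 6·r^4 + 29·r^3 + 227·r^2 − 1541·r + 1846.
Next, r = 2 is a root, giving the factor (r − 2) and quotient 6·r^3 + 41·r^2 + 309·r − 923.
Next, r = 13/6 is a root, so (6·r − 13) is a factor; dividing leaves r^2 + 9·r + 71.
The quadratic r^2 + 9·r + 71 has discriminant −203 < 0 and is irreducible over ℤ.

(4·r + 13)·(6·r − 13)·(r − 2)·(r^2 + 9·r + 71)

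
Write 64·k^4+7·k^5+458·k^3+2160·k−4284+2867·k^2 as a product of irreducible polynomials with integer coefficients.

(7·k−6)·(k+2)·(k+7)·(k^2+k+51)

Trying the rational-root candidates, k = −2 is a root, so (k+2) is a factor; dividing leaves 7·k^4+50·k^3+358·k^2+2151·k−2142.
Continuing, k = −7 is a root, so (k+7) is a factor; dividing leaves 7·k^3+k^2+351·k−306.
Then k = 6/7 is a root, so (7·k−6) divides it; the quotient is k^2+k+51.
The quadratic k^2+k+51 has discriminant −203 < 0 and is irreducible over ℤ.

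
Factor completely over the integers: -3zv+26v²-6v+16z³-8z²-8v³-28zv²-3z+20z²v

Group: 4z(4z²+4zv+z-8v²+2v) + (v-3)(4z²+4zv+z-8v²+2v); both groups contain (4z²+4zv+z-8v²+2v), so (4z+v-3) is a factor with cofactor 4z²+4zv+z-8v²+2v.
The cofactor groups again: 4z²+4zv+z-8v²+2v = 4z(z+2v) + (-4v+1)(z+2v); both groups contain (z+2v), giving (4z-4v+1)(z+2v).

(4z-4v+1)(z+2v)(4z+v-3)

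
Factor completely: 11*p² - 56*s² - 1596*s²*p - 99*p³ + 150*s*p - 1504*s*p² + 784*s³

(4*s - 11*p)*(14*s + 9*p - 1)*(14*s + p)

Group: 14*s*(56*s² - 150*s*p - 11*p²) + (9*p - 1)*(56*s² - 150*s*p - 11*p²); both groups contain (56*s² - 150*s*p - 11*p²), so (14*s + 9*p - 1) is a factor with cofactor 56*s² - 150*s*p - 11*p².
The cofactor groups again: 56*s² - 150*s*p - 11*p² = 14*s*(4*s - 11*p) + p*(4*s - 11*p); both groups contain (4*s - 11*p), giving (14*s + p)*(4*s - 11*p).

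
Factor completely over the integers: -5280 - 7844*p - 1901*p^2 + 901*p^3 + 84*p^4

(3*p - 11)*(4*p + 5)*(7*p + 8)*(p + 12)

Among the possible rational roots, p = 11/3 is a root, so (3*p - 11) is a factor; dividing leaves 28*p^3 + 403*p^2 + 844*p + 480.
Continuing, p = -12 is a root, so (p + 12) is a factor; dividing leaves 28*p^2 + 67*p + 40.
The remaining quadratic factors as (7*p + 8)(4*p + 5).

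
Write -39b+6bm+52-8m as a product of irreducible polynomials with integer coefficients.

(2m-13)(3b-4)

Group as (6bm-39b) + (-8m+52) = 3b(2m-13) - 4(2m-13).
Both groups share the factor (2m-13).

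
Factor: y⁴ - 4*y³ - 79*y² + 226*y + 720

Trying the rational-root candidates, y = -2 is a root, so (y + 2) is a factor; dividing leaves y³ - 6*y² - 67*y + 360.
Continuing, y = 9 is a root, giving the factor (y - 9) and quotient y² + 3*y - 40.
The remaining quadratic factors as (y + 8)(y - 5).

(y + 2)*(y + 8)*(y - 5)*(y - 9)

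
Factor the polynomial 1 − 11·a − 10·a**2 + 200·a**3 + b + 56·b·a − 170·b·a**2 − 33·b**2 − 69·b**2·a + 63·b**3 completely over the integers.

(7·b − 10·a + 1)·(3·b − 4·a − 1)·(3·b + 5·a − 1)

Group: 3·b·(21·b**2 − 58·b·a − 4·b + 40·a**2 + 6·a − 1) + (5·a − 1)·(21·b**2 − 58·b·a − 4·b + 40·a**2 + 6·a − 1); both groups contain (21·b**2 − 58·b·a − 4·b + 40·a**2 + 6·a − 1), so (3·b + 5·a − 1) is a factor with cofactor 21·b**2 − 58·b·a − 4·b + 40·a**2 + 6·a − 1.
The cofactor groups again: 21·b**2 − 58·b·a − 4·b + 40·a**2 + 6·a − 1 = 3·b·(7·b − 10·a + 1) + (−4·a − 1)·(7·b − 10·a + 1); both groups contain (7·b − 10·a + 1), giving (3·b − 4·a − 1)·(7·b − 10·a + 1).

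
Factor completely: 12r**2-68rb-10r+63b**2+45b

Group: 6r(2r-9b) + (-7b-5)(2r-9b); both groups contain (2r-9b).

(6r-7b-5)(2r-9b)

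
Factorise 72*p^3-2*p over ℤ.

Every term has a factor of 2*p. Then 36*p^2-1 = (6*p)² − (1)².

2*p*(6*p+1)*(6*p-1)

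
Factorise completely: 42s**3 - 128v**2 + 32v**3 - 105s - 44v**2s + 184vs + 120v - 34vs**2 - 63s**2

Group: 2v(16v**2 - 38vs - 24v + 21s**2 + 21s) + (2s - 5)(16v**2 - 38vs - 24v + 21s**2 + 21s); both groups contain (16v**2 - 38vs - 24v + 21s**2 + 21s), so (2v + 2s - 5) is a factor with cofactor 16v**2 - 38vs - 24v + 21s**2 + 21s.
The cofactor groups again: 16v**2 - 38vs - 24v + 21s**2 + 21s = 8v(2v - 3s - 3) - 7s(2v - 3s - 3); both groups contain (2v - 3s - 3), giving (8v - 7s)(2v - 3s - 3).

(2v - 3s - 3)(8v - 7s)(2v + 2s - 5)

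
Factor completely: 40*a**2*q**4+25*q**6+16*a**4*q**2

q**2*(4*a**2+5*q**2)**2

Factor out q**2 first: what remains is 16*a**4+40*a**2*q**2+25*q**4.
Recognize a perfect-square trinomial with the parts 4*a**2 and 5*q**2.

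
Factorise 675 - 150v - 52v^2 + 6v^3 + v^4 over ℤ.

(v + 5)(v + 9)(v - 3)(v - 5)

Among the possible rational roots, v = -5 is a root, so (v + 5) divides it; the quotient is v^3 + v^2 - 57v + 135.
Next, v = -9 is a root, so (v + 9) divides it; the quotient is v^2 - 8v + 15.
The remaining quadratic factors as (v - 5)(v - 3).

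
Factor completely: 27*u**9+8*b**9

Recognize a sum of cubes with the parts 3*u**3 and 2*b**3.

(3*u**3+2*b**3)*(9*u**6−6*u**3*b**3+4*b**6)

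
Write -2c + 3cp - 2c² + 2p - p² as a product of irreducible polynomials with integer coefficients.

-(2c - p + 2)(c - p)

Group: -2c(c - p) + (p - 2)(c - p); both groups contain (c - p).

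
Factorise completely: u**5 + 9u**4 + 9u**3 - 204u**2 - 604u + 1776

Among the possible rational roots, u = 4 is a root, so (u - 4) divides it; the quotient is u**4 + 13u**3 + 61u**2 + 40u - 444.
Continuing, u = 2 is a root, so (u - 2) divides it; the quotient is u**3 + 15u**2 + 91u + 222.
Next, u = -6 is a root, giving the factor (u + 6) and quotient u**2 + 9u + 37.
The quadratic u**2 + 9u + 37 has discriminant -67 < 0 and is irreducible over ℤ.

(u + 6)(u - 2)(u - 4)(u**2 + 9u + 37)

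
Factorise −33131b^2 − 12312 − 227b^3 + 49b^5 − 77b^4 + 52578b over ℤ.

Testing divisors of the constant over divisors of the leading coefficient, b = 9 is a root, giving the factor (b − 9) and quotient 49b^4 + 364b^3 + 3049b^2 − 5690b + 1368.
Continuing, b = 9/7 is a root, giving the factor (7b − 9) and quotient 7b^3 + 61b^2 + 514b − 152.
Next, b = 2/7 is a root, so (7b − 2) divides it; the quotient is b^2 + 9b + 76.
The quadratic b^2 + 9b + 76 has discriminant −223 < 0 and is irreducible over ℤ.

(7b − 2)(7b − 9)(b − 9)(b^2 + 9b + 76)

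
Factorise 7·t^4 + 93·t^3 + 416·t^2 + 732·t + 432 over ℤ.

Among the possible rational roots, t = -2 is a root, so (t + 2) is a factor; dividing leaves 7·t^3 + 79·t^2 + 258·t + 216.
Continuing, t = -4 is a root, giving the factor (t + 4) and quotient 7·t^2 + 51·t + 54.
The remaining quadratic factors as (t + 6)(7·t + 9).

(7·t + 9)·(t + 2)·(t + 4)·(t + 6)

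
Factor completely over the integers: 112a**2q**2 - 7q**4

Every term has a factor of 7q**2. Then 16a**2 - q**2 = (4a)² − (q)².

7q**2(4a + q)(4a - q)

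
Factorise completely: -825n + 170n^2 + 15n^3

Pull out the common factor 5n, then factor the remaining trinomial.

5n(3n - 11)(n + 15)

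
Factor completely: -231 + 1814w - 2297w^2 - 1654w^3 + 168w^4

(4w + 7)(6w - 1)(7w - 3)(w - 11)

By the rational root theorem, w = 3/7 is a root, giving the factor (7w - 3) and quotient 24w^3 - 226w^2 - 425w + 77.
Next, w = -7/4 is a root, so (4w + 7) is a factor; dividing leaves 6w^2 - 67w + 11.
The remaining quadratic factors as (6w - 1)(w - 11).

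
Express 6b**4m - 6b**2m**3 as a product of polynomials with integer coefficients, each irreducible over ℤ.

6b**2m(b + m)(b - m)

Factor out 6b**2m, leaving b**2 - m**2, which is a difference of two squares.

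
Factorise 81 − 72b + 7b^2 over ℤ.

(7b − 9)(b − 9)

Need a pair with product 7·81 = 567 and sum −72: that's −9 and −63.
Split the middle term: 7b^2 − 9b − 63b + 81 = b(7b − 9) − 9(7b − 9).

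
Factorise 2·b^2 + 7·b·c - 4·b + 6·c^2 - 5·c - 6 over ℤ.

Group: b·(2·b + 3·c + 2) + (2·c - 3)·(2·b + 3·c + 2); both groups contain (2·b + 3·c + 2).

(2·b + 3·c + 2)·(b + 2·c - 3)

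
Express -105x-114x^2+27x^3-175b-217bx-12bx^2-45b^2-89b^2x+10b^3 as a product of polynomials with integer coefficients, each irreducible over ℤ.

(2b-x+5)(5b+3x)(b-9x-7)

Group: 5b(2b^2-19bx-9b+9x^2-38x-35) + 3x(2b^2-19bx-9b+9x^2-38x-35); both groups contain (2b^2-19bx-9b+9x^2-38x-35), so (5b+3x) is a factor with cofactor 2b^2-19bx-9b+9x^2-38x-35.
The cofactor groups again: 2b^2-19bx-9b+9x^2-38x-35 = b(2b-x+5) + (-9x-7)(2b-x+5); both groups contain (2b-x+5), giving (b-9x-7)(2b-x+5).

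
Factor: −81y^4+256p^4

Difference of squares twice: with A = 4p and B = 3y, A⁴ − B⁴ = (A² − B²)(A² + B²), and A² − B² factors again.

(4p+3y)(4p−3y)(16p^2+9y^2)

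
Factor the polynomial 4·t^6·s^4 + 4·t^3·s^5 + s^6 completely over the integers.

s^4·(2·t^3 + s)^2

Pull out the common factor s^4, leaving 4·t^6 + 4·t^3·s + s^2.
Recognize a perfect-square trinomial with the parts 2·t^3 and s.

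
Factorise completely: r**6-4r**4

Pull out the common factor r**4, leaving r**2-4.
Recognize a difference of squares with the parts r and 2.

r**4(r+2)(r-2)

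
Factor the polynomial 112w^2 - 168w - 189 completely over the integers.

Pull out the common factor 7, then factor the remaining trinomial.

7(4w + 3)(4w - 9)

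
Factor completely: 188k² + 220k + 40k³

4k(2k + 5)(5k + 11)

Pull out the common factor 4k, then factor the remaining trinomial.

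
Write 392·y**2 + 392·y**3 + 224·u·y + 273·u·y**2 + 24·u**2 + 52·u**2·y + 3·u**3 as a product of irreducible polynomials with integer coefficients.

(3·u + 7·y)·(u + 7·y)·(u + 8·y + 8)

Group: u·(3·u**2 + 28·u·y + 49·y**2) + (8·y + 8)·(3·u**2 + 28·u·y + 49·y**2); both groups contain (3·u**2 + 28·u·y + 49·y**2), so (u + 8·y + 8) is a factor with cofactor 3·u**2 + 28·u·y + 49·y**2.
The cofactor groups again: 3·u**2 + 28·u·y + 49·y**2 = 3·u·(u + 7·y) + 7·y·(u + 7·y); both groups contain (u + 7·y), giving (3·u + 7·y)·(u + 7·y).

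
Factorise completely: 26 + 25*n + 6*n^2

(6*n + 13)*(n + 2)

Need a pair with product 6·26 = 156 and sum 25: that's 12 and 13.
Split the middle term: 6*n^2 + 12*n + 13*n + 26 = 6*n*(n + 2) + 13*(n + 2).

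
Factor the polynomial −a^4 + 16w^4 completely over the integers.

Difference of squares twice: with A = 2w and B = a, A⁴ − B⁴ = (A² − B²)(A² + B²), and A² − B² factors again.

(2w − a)(2w + a)(4w^2 + a^2)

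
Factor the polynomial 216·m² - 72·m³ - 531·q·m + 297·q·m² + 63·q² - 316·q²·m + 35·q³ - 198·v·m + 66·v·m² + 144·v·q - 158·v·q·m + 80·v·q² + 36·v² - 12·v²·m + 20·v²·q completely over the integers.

Group: 2·v·(10·v·q - 6·v·m + 18·v + 5·q² - 43·q·m + 9·q + 24·m² - 72·m) + (7·q - 3·m)·(10·v·q - 6·v·m + 18·v + 5·q² - 43·q·m + 9·q + 24·m² - 72·m); both groups contain (10·v·q - 6·v·m + 18·v + 5·q² - 43·q·m + 9·q + 24·m² - 72·m), so (2·v + 7·q - 3·m) is a factor with cofactor 10·v·q - 6·v·m + 18·v + 5·q² - 43·q·m + 9·q + 24·m² - 72·m.
The cofactor groups again: 10·v·q - 6·v·m + 18·v + 5·q² - 43·q·m + 9·q + 24·m² - 72·m = 5·q·(2·v + q - 8·m) + (-3·m + 9)·(2·v + q - 8·m); both groups contain (2·v + q - 8·m), giving (5·q - 3·m + 9)·(2·v + q - 8·m).

(5·q - 3·m + 9)·(2·v + 7·q - 3·m)·(2·v + q - 8·m)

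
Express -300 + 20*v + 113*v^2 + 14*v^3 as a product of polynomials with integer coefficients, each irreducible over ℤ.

Among the possible rational roots, v = -2 is a root, so (v + 2) is a factor; dividing leaves 14*v^2 + 85*v - 150.
The remaining quadratic factors as (2*v + 15)(7*v - 10).

(2*v + 15)*(7*v - 10)*(v + 2)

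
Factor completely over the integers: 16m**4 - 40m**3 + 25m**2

Pull out the common factor m**2, leaving 16m**2 - 40m + 25.
Recognize a perfect-square trinomial with the parts 5 and 4m.

m**2(4m - 5)**2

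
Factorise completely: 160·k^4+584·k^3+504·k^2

Pull out the common factor 8·k^2, then factor the remaining trinomial.

8·k^2·(4·k+9)·(5·k+7)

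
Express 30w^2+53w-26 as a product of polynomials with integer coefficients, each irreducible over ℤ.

(5w-2)(6w+13)

Need a pair with product 30·(-26) = -780 and sum 53: that's -12 and 65.
Split the middle term: 30w^2-12w + 65w-26 = 6w(5w-2) + 13(5w-2).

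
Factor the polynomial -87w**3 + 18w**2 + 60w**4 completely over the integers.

Pull out the common factor 3w**2, then factor the remaining trinomial.

3w**2(4w - 1)(5w - 6)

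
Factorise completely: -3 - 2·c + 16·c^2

Need a pair with product 16·(-3) = -48 and sum -2: that's -8 and 6.
Split the middle term: 16·c^2 - 8·c + 6·c - 3 = 8·c·(2·c - 1) + 3·(2·c - 1).

(2·c - 1)·(8·c + 3)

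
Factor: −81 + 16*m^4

(2*m + 3)*(2*m − 3)*(4*m^2 + 9)

Write as (4*m^2)² − (9)², then factor 4*m^2 − 9 once more.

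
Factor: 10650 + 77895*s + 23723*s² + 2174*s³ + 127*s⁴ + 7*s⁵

(7*s + 1)*(s + 10)*(s + 5)*(s² + 3*s + 213)

Among the possible rational roots, s = -10 is a root, so (s + 10) divides it; the quotient is 7*s⁴ + 57*s³ + 1604*s² + 7683*s + 1065.
Continuing, s = -1/7 is a root, giving the factor (7*s + 1) and quotient s³ + 8*s² + 228*s + 1065.
Then s = -5 is a root, so (s + 5) is a factor; dividing leaves s² + 3*s + 213.
The quadratic s² + 3*s + 213 has discriminant -843 < 0 and is irreducible over ℤ.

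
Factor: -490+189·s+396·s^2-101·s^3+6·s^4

(6·s+7)·(s-1)·(s-10)·(s-7)

Testing divisors of the constant over divisors of the leading coefficient, s = 7 is a root, so (s-7) is a factor; dividing leaves 6·s^3-59·s^2-17·s+70.
Continuing, s = 10 is a root, so (s-10) is a factor; dividing leaves 6·s^2+s-7.
The remaining quadratic factors as (s-1)(6·s+7).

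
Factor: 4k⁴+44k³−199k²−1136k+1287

Among the possible rational roots, k = −9/2 is a root, so (2k+9) is a factor; dividing leaves 2k³+13k²−158k+143.
Next, k = −13 is a root, so (k+13) is a factor; dividing leaves 2k²−13k+11.
The remaining quadratic factors as (2k−11)(k−1).

(2k+9)(2k−11)(k+13)(k−1)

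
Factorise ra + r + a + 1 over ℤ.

Group as (ra + r) + (a + 1) = r(a + 1) + (a + 1).
Both groups share the factor (a + 1).

(a + 1)(r + 1)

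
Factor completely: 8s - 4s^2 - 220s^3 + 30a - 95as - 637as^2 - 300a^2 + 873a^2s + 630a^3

(15a + 4s)(6a + 11s - 2)(7a - 5s - 1)

Group: 15a(42a^2 + 47as - 20a - 55s^2 - s + 2) + 4s(42a^2 + 47as - 20a - 55s^2 - s + 2); both groups contain (42a^2 + 47as - 20a - 55s^2 - s + 2), so (15a + 4s) is a factor with cofactor 42a^2 + 47as - 20a - 55s^2 - s + 2.
The cofactor groups again: 42a^2 + 47as - 20a - 55s^2 - s + 2 = 7a(6a + 11s - 2) + (-5s - 1)(6a + 11s - 2); both groups contain (6a + 11s - 2), giving (7a - 5s - 1)(6a + 11s - 2).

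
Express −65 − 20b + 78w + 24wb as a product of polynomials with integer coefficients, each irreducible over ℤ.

(4b + 13)(6w − 5)

Group as (24wb + 78w) + (−20b − 65) = 6w(4b + 13) − 5(4b + 13).
Both groups share the factor (4b + 13).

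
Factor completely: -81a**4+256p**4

(4p)⁴ − (3a)⁴ = ((4p)² − (3a)²)((4p)² + (3a)²); the first factor splits again, the second (16p**2+9a**2) is irreducible.

(4p-3a)(4p+3a)(16p**2+9a**2)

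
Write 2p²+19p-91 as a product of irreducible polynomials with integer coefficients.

Need a pair with product 2·(-91) = -182 and sum 19: that's 26 and -7.
Split the middle term: 2p²+26p - 7p-91 = 2p(p+13) - 7(p+13).

(2p-7)(p+13)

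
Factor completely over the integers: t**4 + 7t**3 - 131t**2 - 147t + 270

(t + 15)(t + 2)(t - 1)(t - 9)

Testing divisors of the constant over divisors of the leading coefficient, t = 9 is a root, so (t - 9) is a factor; dividing leaves t**3 + 16t**2 + 13t - 30.
Next, t = -2 is a root, so (t + 2) divides it; the quotient is t**2 + 14t - 15.
The remaining quadratic factors as (t - 1)(t + 15).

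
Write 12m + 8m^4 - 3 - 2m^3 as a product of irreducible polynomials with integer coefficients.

Group as (8m^4 + 12m) + (-2m^3 - 3) = 4m(2m^3 + 3) - (2m^3 + 3).
Both groups share the factor (2m^3 + 3).

(4m - 1)(2m^3 + 3)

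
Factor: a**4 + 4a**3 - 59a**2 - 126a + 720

(a + 5)(a + 8)(a - 3)(a - 6)

Among the possible rational roots, a = 6 is a root, giving the factor (a - 6) and quotient a**3 + 10a**2 + a - 120.
Next, a = -8 is a root, so (a + 8) divides it; the quotient is a**2 + 2a - 15.
The remaining quadratic factors as (a + 5)(a - 3).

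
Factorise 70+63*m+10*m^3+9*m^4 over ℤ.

Group as (9*m^4+63*m) + (10*m^3+70) = 9*m*(m^3+7) + 10*(m^3+7).
Both groups share the factor (m^3+7).

(9*m+10)*(m^3+7)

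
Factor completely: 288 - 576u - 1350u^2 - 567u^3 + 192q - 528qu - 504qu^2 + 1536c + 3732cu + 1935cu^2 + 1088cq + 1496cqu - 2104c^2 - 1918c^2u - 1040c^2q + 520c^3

(10c - 9u - 12)(13c - 7u + 2)(4c - 8q - 9u - 12)

Group: 13c(40c^2 - 80cq - 126cu - 168c + 72qu + 96q + 81u^2 + 216u + 144) + (-7u + 2)(40c^2 - 80cq - 126cu - 168c + 72qu + 96q + 81u^2 + 216u + 144); both groups contain (40c^2 - 80cq - 126cu - 168c + 72qu + 96q + 81u^2 + 216u + 144), so (13c - 7u + 2) is a factor with cofactor 40c^2 - 80cq - 126cu - 168c + 72qu + 96q + 81u^2 + 216u + 144.
The cofactor groups again: 40c^2 - 80cq - 126cu - 168c + 72qu + 96q + 81u^2 + 216u + 144 = 10c(4c - 8q - 9u - 12) + (-9u - 12)(4c - 8q - 9u - 12); both groups contain (4c - 8q - 9u - 12), giving (10c - 9u - 12)(4c - 8q - 9u - 12).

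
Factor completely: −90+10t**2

Pull out the common factor 10; t**2−9 is a difference of squares.

10(t+3)(t−3)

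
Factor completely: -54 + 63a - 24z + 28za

(4z + 9)(7a - 6)

Group as (28za - 24z) + (63a - 54) = 4z(7a - 6) + 9(7a - 6).
Both groups share the factor (7a - 6).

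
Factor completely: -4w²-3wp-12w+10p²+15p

-(4w-5p)(w+2p+3)

Group: -w(4w-5p) + (-2p-3)(4w-5p); both groups contain (4w-5p).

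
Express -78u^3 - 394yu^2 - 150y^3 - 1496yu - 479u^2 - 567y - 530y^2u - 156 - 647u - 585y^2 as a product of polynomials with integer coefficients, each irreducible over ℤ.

-(5y + 13u + 4)(6y + 2u + 3)(5y + 3u + 13)

Group: 5y(-30y^2 - 28yu - 93y - 6u^2 - 35u - 39) + (13u + 4)(-30y^2 - 28yu - 93y - 6u^2 - 35u - 39); both groups contain (-30y^2 - 28yu - 93y - 6u^2 - 35u - 39), so (5y + 13u + 4) is a factor with cofactor -30y^2 - 28yu - 93y - 6u^2 - 35u - 39.
The cofactor groups again: -30y^2 - 28yu - 93y - 6u^2 - 35u - 39 = -5y(6y + 2u + 3) + (-3u - 13)(6y + 2u + 3); both groups contain (6y + 2u + 3), giving -(5y + 3u + 13)(6y + 2u + 3).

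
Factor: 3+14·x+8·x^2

Need a pair with product 8·3 = 24 and sum 14: that's 12 and 2.
Split the middle term: 8·x^2+12·x + 2·x+3 = 4·x·(2·x+3) + (2·x+3).

(2·x+3)·(4·x+1)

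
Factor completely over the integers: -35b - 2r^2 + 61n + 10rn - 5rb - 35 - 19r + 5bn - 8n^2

-(r - n + 7)(2r + 5b - 8n + 5)

Group: -2r(r - n + 7) + (-5b + 8n - 5)(r - n + 7); both groups contain (r - n + 7).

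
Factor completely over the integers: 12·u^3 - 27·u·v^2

Every term has a factor of 3·u. Then 4·u^2 - 9·v^2 = (2·u)² − (3·v)².

3·u·(2·u + 3·v)·(2·u - 3·v)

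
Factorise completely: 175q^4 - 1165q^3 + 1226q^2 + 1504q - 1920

(5q - 6)(5q - 8)(7q + 8)(q - 5)

Testing divisors of the constant over divisors of the leading coefficient, q = 5 is a root, so (q - 5) divides it; the quotient is 175q^3 - 290q^2 - 224q + 384.
Then q = 6/5 is a root, so (5q - 6) divides it; the quotient is 35q^2 - 16q - 64.
The remaining quadratic factors as (7q + 8)(5q - 8).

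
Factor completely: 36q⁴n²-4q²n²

4n²q²(3q+1)(3q-1)

Pull out the common factor 4q²n², leaving 9q²-1.
Recognize a difference of squares with the parts 3q and 1.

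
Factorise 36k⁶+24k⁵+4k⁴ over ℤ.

Factor out 4k⁴ first: what remains is 9k²+6k+1.
Recognize a perfect-square trinomial with the parts 3k and 1.

4k⁴(3k+1)²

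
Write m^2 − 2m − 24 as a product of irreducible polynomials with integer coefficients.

(m + 4)(m − 6)

Two integers with product −24 and sum −2 are 4 and −6.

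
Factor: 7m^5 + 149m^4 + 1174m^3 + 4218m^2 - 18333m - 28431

(7m + 9)(m + 13)(m - 3)(m^2 + 10m + 81)

By the rational root theorem, m = 3 is a root, giving the factor (m - 3) and quotient 7m^4 + 170m^3 + 1684m^2 + 9270m + 9477.
Continuing, m = -9/7 is a root, giving the factor (7m + 9) and quotient m^3 + 23m^2 + 211m + 1053.
Then m = -13 is a root, so (m + 13) is a factor; dividing leaves m^2 + 10m + 81.
The quadratic m^2 + 10m + 81 has discriminant -224 < 0 and is irreducible over ℤ.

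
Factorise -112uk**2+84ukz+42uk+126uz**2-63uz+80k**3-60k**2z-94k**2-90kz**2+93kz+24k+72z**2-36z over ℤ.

-(7u-5k+4)(2k-3z)(8k+6z-3)

Group: 8k(-14uk+21uz+10k**2-15kz-8k+12z) + (6z-3)(-14uk+21uz+10k**2-15kz-8k+12z); both groups contain (-14uk+21uz+10k**2-15kz-8k+12z), so (8k+6z-3) is a factor with cofactor -14uk+21uz+10k**2-15kz-8k+12z.
The cofactor groups again: -14uk+21uz+10k**2-15kz-8k+12z = -7u(2k-3z) + (5k-4)(2k-3z); both groups contain (2k-3z), giving -(7u-5k+4)(2k-3z).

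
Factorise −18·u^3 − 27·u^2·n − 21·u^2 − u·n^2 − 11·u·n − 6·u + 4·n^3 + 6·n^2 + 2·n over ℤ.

−(3·u − n)·(3·u + 4·n + 2)·(2·u + n + 1)

Group: 2·u·(−9·u^2 − 9·u·n − 6·u + 4·n^2 + 2·n) + (n + 1)·(−9·u^2 − 9·u·n − 6·u + 4·n^2 + 2·n); both groups contain (−9·u^2 − 9·u·n − 6·u + 4·n^2 + 2·n), so (2·u + n + 1) is a factor with cofactor −9·u^2 − 9·u·n − 6·u + 4·n^2 + 2·n.
The cofactor groups again: −9·u^2 − 9·u·n − 6·u + 4·n^2 + 2·n = −3·u·(3·u + 4·n + 2) + n·(3·u + 4·n + 2); both groups contain (3·u + 4·n + 2), giving −(3·u − n)·(3·u + 4·n + 2).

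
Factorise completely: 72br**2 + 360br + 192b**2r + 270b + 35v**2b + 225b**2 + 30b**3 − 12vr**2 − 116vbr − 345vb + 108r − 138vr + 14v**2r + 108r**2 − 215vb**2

(v − 6b − 9)(7v − b − 6r − 6)(5b + 2r)

Group: v(35vb + 14vr − 5b**2 − 32br − 30b − 12r**2 − 12r) + (−6b − 9)(35vb + 14vr − 5b**2 − 32br − 30b − 12r**2 − 12r); both groups contain (35vb + 14vr − 5b**2 − 32br − 30b − 12r**2 − 12r), so (v − 6b − 9) is a factor with cofactor 35vb + 14vr − 5b**2 − 32br − 30b − 12r**2 − 12r.
The cofactor groups again: 35vb + 14vr − 5b**2 − 32br − 30b − 12r**2 − 12r = 7v(5b + 2r) + (−b − 6r − 6)(5b + 2r); both groups contain (5b + 2r), giving (7v − b − 6r − 6)(5b + 2r).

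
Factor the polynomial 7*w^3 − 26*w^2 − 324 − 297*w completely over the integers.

Testing divisors of the constant over divisors of the leading coefficient, w = −4 is a root, so (w + 4) is a factor; dividing leaves 7*w^2 − 54*w − 81.
The remaining quadratic factors as (w − 9)(7*w + 9).

(7*w + 9)*(w + 4)*(w − 9)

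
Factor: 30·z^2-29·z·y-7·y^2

(6·z-7·y)·(5·z+y)

Group: 5·z·(6·z-7·y) + y·(6·z-7·y); both groups contain (6·z-7·y).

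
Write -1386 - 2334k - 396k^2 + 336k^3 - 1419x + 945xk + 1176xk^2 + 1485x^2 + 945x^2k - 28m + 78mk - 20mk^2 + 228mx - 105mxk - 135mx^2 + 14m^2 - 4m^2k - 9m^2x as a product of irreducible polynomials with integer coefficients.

Group: 9x(-m^2 - 15mx - 5mk + 2m + 105xk + 165x + 84k^2 + 195k + 99) + (4k - 14)(-m^2 - 15mx - 5mk + 2m + 105xk + 165x + 84k^2 + 195k + 99); both groups contain (-m^2 - 15mx - 5mk + 2m + 105xk + 165x + 84k^2 + 195k + 99), so (9x + 4k - 14) is a factor with cofactor -m^2 - 15mx - 5mk + 2m + 105xk + 165x + 84k^2 + 195k + 99.
The cofactor groups again: -m^2 - 15mx - 5mk + 2m + 105xk + 165x + 84k^2 + 195k + 99 = -m(m + 15x + 12k + 9) + (7k + 11)(m + 15x + 12k + 9); both groups contain (m + 15x + 12k + 9), giving -(m - 7k - 11)(m + 15x + 12k + 9).

-(m - 7k - 11)(m + 15x + 12k + 9)(9x + 4k - 14)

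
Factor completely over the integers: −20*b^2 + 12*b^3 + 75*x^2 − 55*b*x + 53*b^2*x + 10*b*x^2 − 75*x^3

(3*b + 5*x − 5)*(4*b + 15*x)*(b − x)

Group: 3*b*(4*b^2 + 11*b*x − 15*x^2) + (5*x − 5)*(4*b^2 + 11*b*x − 15*x^2); both groups contain (4*b^2 + 11*b*x − 15*x^2), so (3*b + 5*x − 5) is a factor with cofactor 4*b^2 + 11*b*x − 15*x^2.
The cofactor groups again: 4*b^2 + 11*b*x − 15*x^2 = b*(4*b + 15*x) − x*(4*b + 15*x); both groups contain (4*b + 15*x), giving (b − x)*(4*b + 15*x).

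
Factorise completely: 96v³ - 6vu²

6v(4v - u)(4v + u)

Every term has a factor of 6v. Then 16v² - u² = (4v)² − (u)².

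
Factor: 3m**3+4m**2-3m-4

Group as (3m**3-3m) + (4m**2-4) = 3m(m**2-1) + 4(m**2-1).
Both groups share the factor (m**2-1).

(3m+4)(m+1)(m-1)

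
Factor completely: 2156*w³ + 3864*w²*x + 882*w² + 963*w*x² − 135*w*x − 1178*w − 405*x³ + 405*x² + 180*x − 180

Group: 11*w*(196*w² + 84*w*x − 98*w − 27*x² + 45*x − 18) + (15*x + 10)*(196*w² + 84*w*x − 98*w − 27*x² + 45*x − 18); both groups contain (196*w² + 84*w*x − 98*w − 27*x² + 45*x − 18), so (11*w + 15*x + 10) is a factor with cofactor 196*w² + 84*w*x − 98*w − 27*x² + 45*x − 18.
The cofactor groups again: 196*w² + 84*w*x − 98*w − 27*x² + 45*x − 18 = 14*w*(14*w − 3*x + 2) + (9*x − 9)*(14*w − 3*x + 2); both groups contain (14*w − 3*x + 2), giving (14*w + 9*x − 9)*(14*w − 3*x + 2).

(11*w + 15*x + 10)*(14*w + 9*x − 9)*(14*w − 3*x + 2)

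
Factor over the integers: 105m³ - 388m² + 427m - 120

(3m - 5)(5m - 8)(7m - 3)

By the rational root theorem, m = 8/5 is a root, so (5m - 8) is a factor; dividing leaves 21m² - 44m + 15.
The remaining quadratic factors as (7m - 3)(3m - 5).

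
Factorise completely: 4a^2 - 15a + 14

(4a - 7)(a - 2)

Need a pair with product 4·14 = 56 and sum -15: that's -8 and -7.
Split the middle term: 4a^2 - 8a - 7a + 14 = 4a(a - 2) - 7(a - 2).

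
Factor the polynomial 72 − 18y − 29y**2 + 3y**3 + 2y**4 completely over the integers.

(2y − 3)(y + 2)(y + 4)(y − 3)

Among the possible rational roots, y = 3 is a root, so (y − 3) is a factor; dividing leaves 2y**3 + 9y**2 − 2y − 24.
Continuing, y = −2 is a root, giving the factor (y + 2) and quotient 2y**2 + 5y − 12.
The remaining quadratic factors as (2y − 3)(y + 4).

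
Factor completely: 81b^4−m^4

(3b)⁴ − (m)⁴ = ((3b)² − (m)²)((3b)² + (m)²); the first factor splits again, the second (9b^2+m^2) is irreducible.

(3b+m)(3b−m)(9b^2+m^2)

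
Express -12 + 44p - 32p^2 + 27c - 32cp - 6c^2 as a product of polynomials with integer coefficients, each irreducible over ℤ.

Group: -6c(c + 4p - 4) + (-8p + 3)(c + 4p - 4); both groups contain (c + 4p - 4).

-(6c + 8p - 3)(c + 4p - 4)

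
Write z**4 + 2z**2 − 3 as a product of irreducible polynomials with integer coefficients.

Substitute u = z**2 to get a quadratic in u, then factor.
z**2 + 3 is irreducible over ℤ (always positive, so no real roots).
z**2 − 1 is a difference of squares.

(z + 1)(z − 1)(z**2 + 3)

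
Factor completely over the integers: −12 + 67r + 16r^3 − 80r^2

Among the possible rational roots, r = 4 is a root, so (r − 4) divides it; the quotient is 16r^2 − 16r + 3.
The remaining quadratic factors as (4r − 1)(4r − 3).

(4r − 1)(4r − 3)(r − 4)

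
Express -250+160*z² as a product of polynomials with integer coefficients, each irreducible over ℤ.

Pull out the common factor 10; 16*z²-25 is a difference of squares.

10*(4*z+5)*(4*z-5)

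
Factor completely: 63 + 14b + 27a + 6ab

Group as (6ab + 27a) + (14b + 63) = 3a(2b + 9) + 7(2b + 9).
Both groups share the factor (2b + 9).

(2b + 9)(3a + 7)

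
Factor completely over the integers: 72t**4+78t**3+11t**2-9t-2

(2t+1)(3t+2)(3t-1)(4t+1)

Trying the rational-root candidates, t = -1/4 is a root, giving the factor (4t+1) and quotient 18t**3+15t**2-t-2.
Continuing, t = 1/3 is a root, so (3t-1) is a factor; dividing leaves 6t**2+7t+2.
The remaining quadratic factors as (3t+2)(2t+1).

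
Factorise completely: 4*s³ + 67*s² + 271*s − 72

(4*s − 1)*(s + 8)*(s + 9)

By the rational root theorem, s = 1/4 is a root, so (4*s − 1) is a factor; dividing leaves s² + 17*s + 72.
The remaining quadratic factors as (s + 8)(s + 9).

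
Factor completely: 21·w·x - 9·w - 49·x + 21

Group as (21·w·x - 9·w) + (-49·x + 21) = 3·w·(7·x - 3) - 7·(7·x - 3).
Both groups share the factor (7·x - 3).

(3·w - 7)·(7·x - 3)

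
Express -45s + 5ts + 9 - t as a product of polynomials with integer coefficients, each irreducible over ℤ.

(5s - 1)(t - 9)

Group as (5ts - t) + (-45s + 9) = t(5s - 1) - 9(5s - 1).
Both groups share the factor (5s - 1).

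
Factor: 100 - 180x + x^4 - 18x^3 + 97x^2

(x - 1)(x - 10)(x - 2)(x - 5)

Testing divisors of the constant over divisors of the leading coefficient, x = 2 is a root, so (x - 2) divides it; the quotient is x^3 - 16x^2 + 65x - 50.
Next, x = 5 is a root, giving the factor (x - 5) and quotient x^2 - 11x + 10.
The remaining quadratic factors as (x - 1)(x - 10).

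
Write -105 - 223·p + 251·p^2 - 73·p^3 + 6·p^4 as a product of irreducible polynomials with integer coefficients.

(2·p - 5)·(3·p + 1)·(p - 3)·(p - 7)

By the rational root theorem, p = 5/2 is a root, so (2·p - 5) divides it; the quotient is 3·p^3 - 29·p^2 + 53·p + 21.
Next, p = 7 is a root, giving the factor (p - 7) and quotient 3·p^2 - 8·p - 3.
The remaining quadratic factors as (p - 3)(3·p + 1).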